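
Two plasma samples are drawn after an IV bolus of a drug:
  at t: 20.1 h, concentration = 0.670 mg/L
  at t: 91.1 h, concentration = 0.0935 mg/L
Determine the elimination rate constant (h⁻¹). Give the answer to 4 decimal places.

k = ln(C₁/C₂) / (t₂ − t₁) = ln(0.670/0.0935) / (91.1 − 20.1)
  = 1.969 / 71.00 = 0.02773 h⁻¹

0.0277 h⁻¹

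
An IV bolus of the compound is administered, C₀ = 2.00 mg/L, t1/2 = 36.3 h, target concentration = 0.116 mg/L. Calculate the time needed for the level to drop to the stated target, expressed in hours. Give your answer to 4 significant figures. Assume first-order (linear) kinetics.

149.1 h

k = ln2 / t½ = 0.693147 / 36.3 = 0.01909 h⁻¹
t = ln(C₀ / C) / k = ln(2.000 / 0.116) / 0.01909
  = ln(17.24) / 0.01909 = 2.847 / 0.01909 = 149.1 h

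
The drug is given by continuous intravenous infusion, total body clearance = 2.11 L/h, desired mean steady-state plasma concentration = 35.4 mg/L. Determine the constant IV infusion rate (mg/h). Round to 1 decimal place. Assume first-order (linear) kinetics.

74.7 mg/h

At steady state, infusion rate R₀ = Css × CL = 35.4 × 2.110 = 74.69 mg/h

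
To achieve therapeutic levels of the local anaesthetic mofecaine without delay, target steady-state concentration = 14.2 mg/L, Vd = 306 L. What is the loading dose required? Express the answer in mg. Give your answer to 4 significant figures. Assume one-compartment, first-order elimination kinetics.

4345 mg

LD = Css × Vd = 14.2 × 306 = 4345 mg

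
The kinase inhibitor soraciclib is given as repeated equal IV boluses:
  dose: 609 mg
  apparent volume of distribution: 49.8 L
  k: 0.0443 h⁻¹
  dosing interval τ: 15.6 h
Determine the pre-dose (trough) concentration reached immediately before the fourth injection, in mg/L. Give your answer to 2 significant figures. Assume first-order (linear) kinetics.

11 mg/L

C₀ per dose = Dose / Vd = 609 / 49.8 = 12.23 mg/L
Fraction remaining after one interval: r = e^(−kτ) = e^(−0.04430 × 15.6) = 0.5010
Before dose 4, 3 doses have been given (aged 1τ, 2τ, 3τ).
C_trough = C₀ × (r + r² + … + r^3) = C₀ × r(1−r^3)/(1−r)
        = 12.23 × 0.5010 × (1 − 0.1258) / (1 − 0.5010) = 10.73 mg/L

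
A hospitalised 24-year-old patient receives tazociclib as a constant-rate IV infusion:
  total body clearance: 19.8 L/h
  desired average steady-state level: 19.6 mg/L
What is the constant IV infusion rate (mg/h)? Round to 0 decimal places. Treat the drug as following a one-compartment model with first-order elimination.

388 mg/h

At steady state, infusion rate R₀ = Css × CL = 19.6 × 19.80 = 388.1 mg/h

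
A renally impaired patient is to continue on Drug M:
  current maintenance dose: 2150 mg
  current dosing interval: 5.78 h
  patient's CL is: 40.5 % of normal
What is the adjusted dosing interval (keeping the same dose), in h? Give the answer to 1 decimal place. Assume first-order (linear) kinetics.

14.3 h

To keep the same average steady-state level, dosing rate must scale with clearance.
CL ratio = 40.5 / 100 = 0.4050
New interval (same dose) = 5.78 / 0.4050 = 14.27 h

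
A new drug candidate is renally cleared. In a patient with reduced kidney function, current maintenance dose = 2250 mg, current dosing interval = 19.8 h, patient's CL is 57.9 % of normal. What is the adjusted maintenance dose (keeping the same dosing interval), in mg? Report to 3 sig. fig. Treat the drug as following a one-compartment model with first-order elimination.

To keep the same average steady-state level, dosing rate must scale with clearance.
CL ratio = 57.9 / 100 = 0.5790
New dose (same interval) = 2250 × 0.5790 = 1303 mg

1300 mg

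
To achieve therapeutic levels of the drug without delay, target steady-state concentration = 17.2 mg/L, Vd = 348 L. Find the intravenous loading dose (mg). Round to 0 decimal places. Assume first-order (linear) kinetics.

5986 mg

LD = Css × Vd = 17.2 × 348 = 5986 mg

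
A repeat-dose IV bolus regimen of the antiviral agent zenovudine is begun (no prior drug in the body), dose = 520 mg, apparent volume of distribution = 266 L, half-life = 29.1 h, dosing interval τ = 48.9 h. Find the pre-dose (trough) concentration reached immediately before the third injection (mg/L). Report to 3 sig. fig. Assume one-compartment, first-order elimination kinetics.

0.800 mg/L

C₀ per dose = Dose / Vd = 520 / 266 = 1.955 mg/L
k = ln2 / t½ = 0.693147 / 29.1 = 0.02382 h⁻¹
Fraction remaining after one interval: r = e^(−kτ) = e^(−0.02382 × 48.9) = 0.3120
Before dose 3, 2 doses have been given (aged 1τ, 2τ).
C_trough = C₀ × (r + r²) = 1.955 × (0.3120 + 0.09734) = 0.8003 mg/L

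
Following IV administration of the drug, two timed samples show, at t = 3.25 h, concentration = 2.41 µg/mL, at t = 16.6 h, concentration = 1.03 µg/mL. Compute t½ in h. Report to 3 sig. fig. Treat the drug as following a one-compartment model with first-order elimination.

k = ln(C₁/C₂) / (t₂ − t₁) = ln(2.41/1.03) / (16.6 − 3.25)
  = 0.8501 / 13.35 = 0.06368 h⁻¹
t½ = ln2 / k = 0.693147 / 0.06368 = 10.88 h

10.9 h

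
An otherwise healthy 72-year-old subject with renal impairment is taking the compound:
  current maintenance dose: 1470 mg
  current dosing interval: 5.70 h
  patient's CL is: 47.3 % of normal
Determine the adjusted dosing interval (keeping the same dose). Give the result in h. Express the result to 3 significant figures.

To keep the same average steady-state level, dosing rate must scale with clearance.
CL ratio = 47.3 / 100 = 0.4730
New interval (same dose) = 5.70 / 0.4730 = 12.05 h

12.1 h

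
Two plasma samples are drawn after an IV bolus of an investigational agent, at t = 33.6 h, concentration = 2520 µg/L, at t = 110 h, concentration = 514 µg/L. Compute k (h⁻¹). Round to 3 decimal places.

k = ln(C₁/C₂) / (t₂ − t₁) = ln(2520/514) / (110 − 33.6)
  = 1.590 / 76.40 = 0.02081 h⁻¹

0.021 h⁻¹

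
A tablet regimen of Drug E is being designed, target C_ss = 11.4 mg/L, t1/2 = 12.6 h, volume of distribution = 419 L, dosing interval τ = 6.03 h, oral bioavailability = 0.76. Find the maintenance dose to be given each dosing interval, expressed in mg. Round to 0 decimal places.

2085 mg

k = ln2 / t½ = 0.693147 / 12.6 = 0.05501 h⁻¹
CL = k × Vd = 0.05501 × 419 = 23.05 L/h
At steady state, F × (Dose/τ) = Css × CL.
Dose = Css × CL × τ / F = 11.4 × 23.05 × 6.03 / 0.76 = 2085 mg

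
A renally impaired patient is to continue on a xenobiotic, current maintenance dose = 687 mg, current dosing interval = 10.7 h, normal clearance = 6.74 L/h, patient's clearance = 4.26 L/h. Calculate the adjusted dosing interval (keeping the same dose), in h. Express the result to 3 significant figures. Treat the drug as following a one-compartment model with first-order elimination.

To keep the same average steady-state level, dosing rate must scale with clearance.
CL ratio = 4.26 / 6.74 = 0.6320
New interval (same dose) = 10.7 / 0.6320 = 16.93 h

16.9 h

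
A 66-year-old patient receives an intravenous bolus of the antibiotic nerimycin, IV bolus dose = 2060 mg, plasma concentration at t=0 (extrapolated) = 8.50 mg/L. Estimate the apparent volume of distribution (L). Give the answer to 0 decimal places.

242 L

Vd = Dose / C₀ = 2060 / 8.50 = 242.4 L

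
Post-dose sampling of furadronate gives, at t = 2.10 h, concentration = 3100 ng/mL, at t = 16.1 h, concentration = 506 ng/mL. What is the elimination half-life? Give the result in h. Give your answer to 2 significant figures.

5.4 h

k = ln(C₁/C₂) / (t₂ − t₁) = ln(3100/506) / (16.1 − 2.10)
  = 1.813 / 14.00 = 0.1295 h⁻¹
t½ = ln2 / k = 0.693147 / 0.1295 = 5.352 h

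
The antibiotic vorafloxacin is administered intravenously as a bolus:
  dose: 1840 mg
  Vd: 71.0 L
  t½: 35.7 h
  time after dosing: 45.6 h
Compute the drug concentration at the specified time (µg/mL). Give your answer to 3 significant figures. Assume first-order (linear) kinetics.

C₀ = Dose / Vd = 1840 / 71.0 = 25.92 mg/L
k = ln2 / t½ = 0.693147 / 35.7 = 0.01942 h⁻¹
C = C₀ · e^(−k·t) = 25.92 × e^(−0.01942 × 45.6)
  = 25.92 × 0.4125 = 10.69 mg/L
(10.69 mg/L = 10.69 µg/mL)

10.7 µg/mL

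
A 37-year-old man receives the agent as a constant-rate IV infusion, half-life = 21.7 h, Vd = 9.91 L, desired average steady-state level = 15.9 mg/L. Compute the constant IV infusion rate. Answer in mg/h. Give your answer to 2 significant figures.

5.0 mg/h

k = ln2 / t½ = 0.693147 / 21.7 = 0.03194 h⁻¹
CL = k × Vd = 0.03194 × 9.91 = 0.3165 L/h
At steady state, infusion rate R₀ = Css × CL = 15.9 × 0.3165 = 5.032 mg/h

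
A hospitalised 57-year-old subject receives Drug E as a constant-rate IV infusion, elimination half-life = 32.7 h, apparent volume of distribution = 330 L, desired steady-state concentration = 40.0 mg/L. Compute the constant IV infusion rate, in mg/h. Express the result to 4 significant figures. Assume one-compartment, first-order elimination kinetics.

279.8 mg/h

k = ln2 / t½ = 0.693147 / 32.7 = 0.02120 h⁻¹
CL = k × Vd = 0.02120 × 330 = 6.996 L/h
At steady state, infusion rate R₀ = Css × CL = 40.0 × 6.996 = 279.8 mg/h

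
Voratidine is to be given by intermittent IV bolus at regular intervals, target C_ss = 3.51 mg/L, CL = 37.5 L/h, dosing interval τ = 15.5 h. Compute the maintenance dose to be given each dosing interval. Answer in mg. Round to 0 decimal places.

2040 mg

At steady state, Dose/τ = Css × CL.
Dose = Css × CL × τ = 3.51 × 37.50 × 15.5 = 2040 mg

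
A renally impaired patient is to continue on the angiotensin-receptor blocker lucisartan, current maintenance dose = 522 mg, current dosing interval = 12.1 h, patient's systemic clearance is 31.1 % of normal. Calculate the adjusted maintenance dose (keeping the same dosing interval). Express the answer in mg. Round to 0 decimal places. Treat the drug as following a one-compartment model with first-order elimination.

162 mg

To keep the same average steady-state level, dosing rate must scale with clearance.
CL ratio = 31.1 / 100 = 0.3110
New dose (same interval) = 522 × 0.3110 = 162.3 mg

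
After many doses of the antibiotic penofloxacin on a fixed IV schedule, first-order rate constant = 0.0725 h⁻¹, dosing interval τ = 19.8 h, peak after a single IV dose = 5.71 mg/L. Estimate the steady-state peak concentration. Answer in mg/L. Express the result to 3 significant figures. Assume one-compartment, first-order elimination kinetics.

e^(−kτ) = e^(−0.07250 × 19.8) = 0.2380
Accumulation ratio R = 1 / (1 − e^(−kτ)) = 1 / (1 − 0.2380) = 1.312
Steady-state peak = C₀ × R = 5.71 × 1.312 = 7.492 mg/L

7.49 mg/L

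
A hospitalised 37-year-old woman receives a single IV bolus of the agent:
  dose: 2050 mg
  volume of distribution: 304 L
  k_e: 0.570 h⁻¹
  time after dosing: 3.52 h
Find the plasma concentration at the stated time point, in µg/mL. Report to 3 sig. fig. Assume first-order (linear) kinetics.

0.907 µg/mL

C₀ = Dose / Vd = 2050 / 304 = 6.743 mg/L
C = C₀ · e^(−k·t) = 6.743 × e^(−0.5700 × 3.52)
  = 6.743 × 0.1345 = 0.9069 mg/L
(0.9069 mg/L = 0.9069 µg/mL)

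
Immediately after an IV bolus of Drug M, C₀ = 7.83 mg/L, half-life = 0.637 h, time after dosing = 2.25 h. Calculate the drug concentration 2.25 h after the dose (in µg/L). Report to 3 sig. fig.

k = ln2 / t½ = 0.693147 / 0.637 = 1.088 h⁻¹
C = C₀ · e^(−k·t) = 7.830 × e^(−1.088 × 2.25)
  = 7.830 × 0.08647 = 0.6771 mg/L
Convert: 0.6771 mg/L × 1000 = 677.1 µg/L

677 µg/L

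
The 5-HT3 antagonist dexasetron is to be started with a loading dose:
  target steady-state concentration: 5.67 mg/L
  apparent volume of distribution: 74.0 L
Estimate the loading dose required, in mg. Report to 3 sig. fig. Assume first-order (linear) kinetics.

LD = Css × Vd = 5.67 × 74.0 = 419.6 mg

420 mg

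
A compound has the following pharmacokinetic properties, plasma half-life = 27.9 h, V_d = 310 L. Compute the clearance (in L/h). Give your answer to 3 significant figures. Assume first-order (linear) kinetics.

k = ln2 / t½ = 0.693147 / 27.9 = 0.02484 h⁻¹
CL = k × Vd = 0.02484 × 310 = 7.700 L/h

7.70 L/h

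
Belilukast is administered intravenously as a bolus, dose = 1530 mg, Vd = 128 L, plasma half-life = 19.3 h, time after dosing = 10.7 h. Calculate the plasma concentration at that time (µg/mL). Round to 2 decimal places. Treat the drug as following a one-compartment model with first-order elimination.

C₀ = Dose / Vd = 1530 / 128 = 11.95 mg/L
k = ln2 / t½ = 0.693147 / 19.3 = 0.03591 h⁻¹
C = C₀ · e^(−k·t) = 11.95 × e^(−0.03591 × 10.7)
  = 11.95 × 0.6810 = 8.138 mg/L
(8.138 mg/L = 8.138 µg/mL)

8.14 µg/mL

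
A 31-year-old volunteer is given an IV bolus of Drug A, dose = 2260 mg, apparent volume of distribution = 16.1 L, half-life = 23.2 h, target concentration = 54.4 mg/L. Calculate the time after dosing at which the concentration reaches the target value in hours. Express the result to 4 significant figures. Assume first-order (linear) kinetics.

31.73 h

C₀ = Dose / Vd = 2260 / 16.1 = 140.4 mg/L
k = ln2 / t½ = 0.693147 / 23.2 = 0.02988 h⁻¹
t = ln(C₀ / C) / k = ln(140.4 / 54.4) / 0.02988
  = ln(2.581) / 0.02988 = 0.9482 / 0.02988 = 31.73 h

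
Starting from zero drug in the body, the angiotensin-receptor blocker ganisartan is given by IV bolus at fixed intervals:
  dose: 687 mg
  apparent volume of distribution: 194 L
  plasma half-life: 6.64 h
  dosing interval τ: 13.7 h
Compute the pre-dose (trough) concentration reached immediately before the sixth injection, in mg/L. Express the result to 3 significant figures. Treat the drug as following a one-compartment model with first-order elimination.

C₀ per dose = Dose / Vd = 687 / 194 = 3.541 mg/L
k = ln2 / t½ = 0.693147 / 6.64 = 0.1044 h⁻¹
Fraction remaining after one interval: r = e^(−kτ) = e^(−0.1044 × 13.7) = 0.2392
Before dose 6, 5 doses have been given (aged 1τ, 2τ, 3τ, 4τ, 5τ).
C_trough = C₀ × (r + r² + … + r^5) = C₀ × r(1−r^5)/(1−r)
        = 3.541 × 0.2392 × (1 − 0.0007831) / (1 − 0.2392) = 1.112 mg/L

1.11 mg/L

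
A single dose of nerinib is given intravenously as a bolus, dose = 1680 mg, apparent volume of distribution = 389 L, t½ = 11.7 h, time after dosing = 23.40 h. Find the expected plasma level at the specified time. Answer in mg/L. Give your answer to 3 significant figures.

1.08 mg/L

C₀ = Dose / Vd = 1680 / 389 = 4.319 mg/L
k = ln2 / t½ = 0.693147 / 11.7 = 0.05924 h⁻¹
t / t½ = 23.40 / 11.7 = 2 half-lives
C = C₀ × (1/2)^2 = 4.319 × 0.2500 = 1.080 mg/L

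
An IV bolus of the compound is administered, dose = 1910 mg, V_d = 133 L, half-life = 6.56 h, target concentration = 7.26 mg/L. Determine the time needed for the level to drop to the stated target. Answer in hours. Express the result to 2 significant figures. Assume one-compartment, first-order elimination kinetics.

C₀ = Dose / Vd = 1910 / 133 = 14.36 mg/L
k = ln2 / t½ = 0.693147 / 6.56 = 0.1057 h⁻¹
t = ln(C₀ / C) / k = ln(14.36 / 7.26) / 0.1057
  = ln(1.978) / 0.1057 = 0.6821 / 0.1057 = 6.453 h

6.5 h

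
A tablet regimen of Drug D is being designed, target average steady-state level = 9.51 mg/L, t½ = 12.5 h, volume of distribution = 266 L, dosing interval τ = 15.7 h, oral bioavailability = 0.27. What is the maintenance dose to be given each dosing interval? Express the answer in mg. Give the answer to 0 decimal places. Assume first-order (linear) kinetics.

k = ln2 / t½ = 0.693147 / 12.5 = 0.05545 h⁻¹
CL = k × Vd = 0.05545 × 266 = 14.75 L/h
At steady state, F × (Dose/τ) = Css × CL.
Dose = Css × CL × τ / F = 9.51 × 14.75 × 15.7 / 0.27 = 8157 mg

8157 mg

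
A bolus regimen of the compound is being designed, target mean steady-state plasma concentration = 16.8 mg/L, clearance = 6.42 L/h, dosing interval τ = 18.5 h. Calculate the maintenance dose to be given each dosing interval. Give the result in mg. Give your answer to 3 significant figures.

2000 mg

At steady state, Dose/τ = Css × CL.
Dose = Css × CL × τ = 16.8 × 6.420 × 18.5 = 1995 mg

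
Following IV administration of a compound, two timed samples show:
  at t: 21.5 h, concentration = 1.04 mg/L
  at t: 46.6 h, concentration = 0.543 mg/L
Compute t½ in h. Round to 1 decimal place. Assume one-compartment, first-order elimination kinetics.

26.8 h

k = ln(C₁/C₂) / (t₂ − t₁) = ln(1.04/0.543) / (46.6 − 21.5)
  = 0.6499 / 25.10 = 0.02589 h⁻¹
t½ = ln2 / k = 0.693147 / 0.02589 = 26.77 h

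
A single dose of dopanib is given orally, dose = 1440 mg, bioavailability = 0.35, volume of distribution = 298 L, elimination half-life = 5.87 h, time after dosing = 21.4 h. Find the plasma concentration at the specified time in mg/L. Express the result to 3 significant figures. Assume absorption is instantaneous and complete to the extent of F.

Amount reaching circulation = F × Dose = 0.35 × 1440 = 504.0 mg
C₀ = F·Dose / Vd = 504.0 / 298 = 1.691 mg/L
k = ln2 / t½ = 0.693147 / 5.87 = 0.1181 h⁻¹
C = C₀ · e^(−k·t) = 1.691 × e^(−0.1181 × 21.4)
  = 1.691 × 0.07987 = 0.1351 mg/L

0.135 mg/L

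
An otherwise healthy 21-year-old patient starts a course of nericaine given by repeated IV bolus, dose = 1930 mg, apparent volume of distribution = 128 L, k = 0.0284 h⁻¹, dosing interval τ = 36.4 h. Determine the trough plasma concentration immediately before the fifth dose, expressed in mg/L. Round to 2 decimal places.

8.19 mg/L

C₀ per dose = Dose / Vd = 1930 / 128 = 15.08 mg/L
Fraction remaining after one interval: r = e^(−kτ) = e^(−0.02840 × 36.4) = 0.3557
Before dose 5, 4 doses have been given (aged 1τ, 2τ, 3τ, 4τ).
C_trough = C₀ × (r + r² + … + r^4) = C₀ × r(1−r^4)/(1−r)
        = 15.08 × 0.3557 × (1 − 0.01601) / (1 − 0.3557) = 8.192 mg/L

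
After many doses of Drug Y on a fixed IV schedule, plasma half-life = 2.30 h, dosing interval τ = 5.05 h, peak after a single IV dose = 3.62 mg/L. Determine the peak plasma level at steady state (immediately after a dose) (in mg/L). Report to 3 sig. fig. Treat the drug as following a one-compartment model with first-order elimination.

4.63 mg/L

k = ln2 / t½ = 0.693147 / 2.30 = 0.3014 h⁻¹
e^(−kτ) = e^(−0.3014 × 5.05) = 0.2183
Accumulation ratio R = 1 / (1 − e^(−kτ)) = 1 / (1 − 0.2183) = 1.279
Steady-state peak = C₀ × R = 3.62 × 1.279 = 4.630 mg/L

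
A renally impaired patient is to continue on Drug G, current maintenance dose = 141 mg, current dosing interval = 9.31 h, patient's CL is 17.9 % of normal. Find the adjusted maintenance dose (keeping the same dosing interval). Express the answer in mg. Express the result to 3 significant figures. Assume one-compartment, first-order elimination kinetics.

25.2 mg

To keep the same average steady-state level, dosing rate must scale with clearance.
CL ratio = 17.9 / 100 = 0.1790
New dose (same interval) = 141 × 0.1790 = 25.24 mg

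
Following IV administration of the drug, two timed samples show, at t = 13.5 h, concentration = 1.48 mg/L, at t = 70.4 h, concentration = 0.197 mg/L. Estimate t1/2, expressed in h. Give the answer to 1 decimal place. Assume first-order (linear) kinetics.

k = ln(C₁/C₂) / (t₂ − t₁) = ln(1.48/0.197) / (70.4 − 13.5)
  = 2.017 / 56.90 = 0.03545 h⁻¹
t½ = ln2 / k = 0.693147 / 0.03545 = 19.55 h

19.6 h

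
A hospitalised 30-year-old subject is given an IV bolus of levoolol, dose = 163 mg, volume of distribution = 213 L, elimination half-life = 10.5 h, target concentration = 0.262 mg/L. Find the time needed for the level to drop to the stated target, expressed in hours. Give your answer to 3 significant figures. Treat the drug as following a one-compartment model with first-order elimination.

C₀ = Dose / Vd = 163.0 / 213 = 0.7653 mg/L
k = ln2 / t½ = 0.693147 / 10.5 = 0.06601 h⁻¹
t = ln(C₀ / C) / k = ln(0.7653 / 0.262) / 0.06601
  = ln(2.921) / 0.06601 = 1.072 / 0.06601 = 16.24 h

16.2 h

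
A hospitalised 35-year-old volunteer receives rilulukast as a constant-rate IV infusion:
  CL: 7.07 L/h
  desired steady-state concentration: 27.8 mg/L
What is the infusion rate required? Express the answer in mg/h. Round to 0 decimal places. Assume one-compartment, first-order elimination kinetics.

At steady state, infusion rate R₀ = Css × CL = 27.8 × 7.070 = 196.5 mg/h

197 mg/h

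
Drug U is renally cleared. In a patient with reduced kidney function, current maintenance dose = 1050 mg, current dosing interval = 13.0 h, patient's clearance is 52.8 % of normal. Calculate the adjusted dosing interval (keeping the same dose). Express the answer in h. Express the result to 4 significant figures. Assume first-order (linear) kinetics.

24.62 h

To keep the same average steady-state level, dosing rate must scale with clearance.
CL ratio = 52.8 / 100 = 0.5280
New interval (same dose) = 13.0 / 0.5280 = 24.62 h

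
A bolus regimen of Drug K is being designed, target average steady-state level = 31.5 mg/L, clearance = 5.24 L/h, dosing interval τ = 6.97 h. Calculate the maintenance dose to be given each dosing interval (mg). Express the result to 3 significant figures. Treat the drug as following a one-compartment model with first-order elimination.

1150 mg

At steady state, Dose/τ = Css × CL.
Dose = Css × CL × τ = 31.5 × 5.240 × 6.97 = 1150 mg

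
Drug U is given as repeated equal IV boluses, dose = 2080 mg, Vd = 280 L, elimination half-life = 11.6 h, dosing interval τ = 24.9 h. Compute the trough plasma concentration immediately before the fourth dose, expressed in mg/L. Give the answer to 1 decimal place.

C₀ per dose = Dose / Vd = 2080 / 280 = 7.429 mg/L
k = ln2 / t½ = 0.693147 / 11.6 = 0.05975 h⁻¹
Fraction remaining after one interval: r = e^(−kτ) = e^(−0.05975 × 24.9) = 0.2259
Before dose 4, 3 doses have been given (aged 1τ, 2τ, 3τ).
C_trough = C₀ × (r + r² + … + r^3) = C₀ × r(1−r^3)/(1−r)
        = 7.429 × 0.2259 × (1 − 0.01153) / (1 − 0.2259) = 2.143 mg/L

2.1 mg/L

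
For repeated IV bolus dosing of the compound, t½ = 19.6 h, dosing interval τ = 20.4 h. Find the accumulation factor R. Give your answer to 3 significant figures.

1.95

k = ln2 / t½ = 0.693147 / 19.6 = 0.03536 h⁻¹
e^(−kτ) = e^(−0.03536 × 20.4) = 0.4861
Accumulation ratio R = 1 / (1 − e^(−kτ)) = 1 / (1 − 0.4861) = 1.946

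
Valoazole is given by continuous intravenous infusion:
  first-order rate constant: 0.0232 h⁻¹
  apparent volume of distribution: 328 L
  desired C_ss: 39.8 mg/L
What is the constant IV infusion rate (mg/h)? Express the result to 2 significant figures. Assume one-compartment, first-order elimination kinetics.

CL = k × Vd = 0.02320 × 328 = 7.610 L/h
At steady state, infusion rate R₀ = Css × CL = 39.8 × 7.610 = 302.9 mg/h

300 mg/h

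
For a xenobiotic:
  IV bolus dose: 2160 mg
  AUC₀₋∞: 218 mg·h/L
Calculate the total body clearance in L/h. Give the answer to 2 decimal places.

9.91 L/h

CL = Dose / AUC = 2160 / 218 = 9.908 L/h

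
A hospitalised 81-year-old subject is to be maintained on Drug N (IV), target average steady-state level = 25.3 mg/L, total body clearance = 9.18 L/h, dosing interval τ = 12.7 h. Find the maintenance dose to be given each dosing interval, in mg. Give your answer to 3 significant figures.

2950 mg

At steady state, Dose/τ = Css × CL.
Dose = Css × CL × τ = 25.3 × 9.180 × 12.7 = 2950 mg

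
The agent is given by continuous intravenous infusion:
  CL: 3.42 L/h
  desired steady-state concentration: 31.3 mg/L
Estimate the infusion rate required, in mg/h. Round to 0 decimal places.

At steady state, infusion rate R₀ = Css × CL = 31.3 × 3.420 = 107.0 mg/h

107 mg/h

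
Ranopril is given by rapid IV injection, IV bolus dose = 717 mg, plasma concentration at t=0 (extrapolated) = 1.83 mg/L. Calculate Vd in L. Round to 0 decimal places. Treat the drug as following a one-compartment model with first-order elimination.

Vd = Dose / C₀ = 717.0 / 1.83 = 391.8 L

392 L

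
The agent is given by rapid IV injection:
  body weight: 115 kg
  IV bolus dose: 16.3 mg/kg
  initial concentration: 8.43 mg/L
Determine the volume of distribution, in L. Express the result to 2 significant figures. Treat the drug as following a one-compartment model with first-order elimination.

Dose = 16.3 × 115 = 1875 mg
Vd = Dose / C₀ = 1875 / 8.43 = 222.4 L

220 L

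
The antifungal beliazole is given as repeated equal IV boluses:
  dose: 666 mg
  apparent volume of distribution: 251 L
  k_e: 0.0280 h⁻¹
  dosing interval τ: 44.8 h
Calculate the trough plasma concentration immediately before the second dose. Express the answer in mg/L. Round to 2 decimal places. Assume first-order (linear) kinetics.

C₀ per dose = Dose / Vd = 666 / 251 = 2.653 mg/L
Fraction remaining after one interval: r = e^(−kτ) = e^(−0.02800 × 44.8) = 0.2852
Before dose 2, 1 dose has been given (aged 1τ).
C_trough = C₀ × r = 2.653 × 0.2852 = 0.7566 mg/L

0.76 mg/L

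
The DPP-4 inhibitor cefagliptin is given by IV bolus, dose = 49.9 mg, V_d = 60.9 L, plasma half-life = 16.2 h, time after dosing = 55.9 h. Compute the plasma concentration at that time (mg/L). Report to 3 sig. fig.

0.0749 mg/L

C₀ = Dose / Vd = 49.90 / 60.9 = 0.8194 mg/L
k = ln2 / t½ = 0.693147 / 16.2 = 0.04279 h⁻¹
C = C₀ · e^(−k·t) = 0.8194 × e^(−0.04279 × 55.9)
  = 0.8194 × 0.09145 = 0.07493 mg/L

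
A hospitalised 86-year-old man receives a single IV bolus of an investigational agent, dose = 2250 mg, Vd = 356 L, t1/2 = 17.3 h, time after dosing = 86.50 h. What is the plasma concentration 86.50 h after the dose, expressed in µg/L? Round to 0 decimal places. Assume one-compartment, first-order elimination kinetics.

198 µg/L

C₀ = Dose / Vd = 2250 / 356 = 6.320 mg/L
k = ln2 / t½ = 0.693147 / 17.3 = 0.04007 h⁻¹
t / t½ = 86.50 / 17.3 = 5 half-lives
C = C₀ × (1/2)^5 = 6.320 × 0.03125 = 0.1975 mg/L
Convert: 0.1975 mg/L × 1000 = 197.5 µg/L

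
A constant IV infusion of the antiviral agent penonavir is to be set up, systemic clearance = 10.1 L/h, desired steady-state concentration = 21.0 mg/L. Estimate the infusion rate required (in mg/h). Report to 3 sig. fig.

At steady state, infusion rate R₀ = Css × CL = 21.0 × 10.10 = 212.1 mg/h

212 mg/h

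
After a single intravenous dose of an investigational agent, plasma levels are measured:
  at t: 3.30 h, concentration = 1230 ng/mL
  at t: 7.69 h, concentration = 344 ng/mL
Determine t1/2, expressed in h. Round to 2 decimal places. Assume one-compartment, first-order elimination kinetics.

2.39 h

k = ln(C₁/C₂) / (t₂ − t₁) = ln(1230/344) / (7.69 − 3.30)
  = 1.274 / 4.390 = 0.2902 h⁻¹
t½ = ln2 / k = 0.693147 / 0.2902 = 2.389 h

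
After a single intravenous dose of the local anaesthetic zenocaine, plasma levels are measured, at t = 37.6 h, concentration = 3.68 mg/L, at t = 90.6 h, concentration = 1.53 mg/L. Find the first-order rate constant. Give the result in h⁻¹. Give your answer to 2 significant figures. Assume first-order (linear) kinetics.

0.017 h⁻¹

k = ln(C₁/C₂) / (t₂ − t₁) = ln(3.68/1.53) / (90.6 − 37.6)
  = 0.8776 / 53.00 = 0.01656 h⁻¹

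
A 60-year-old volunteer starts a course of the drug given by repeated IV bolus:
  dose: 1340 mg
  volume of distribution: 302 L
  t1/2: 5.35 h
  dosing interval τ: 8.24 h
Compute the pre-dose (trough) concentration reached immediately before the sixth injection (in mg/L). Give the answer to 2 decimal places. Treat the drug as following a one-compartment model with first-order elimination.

C₀ per dose = Dose / Vd = 1340 / 302 = 4.437 mg/L
k = ln2 / t½ = 0.693147 / 5.35 = 0.1296 h⁻¹
Fraction remaining after one interval: r = e^(−kτ) = e^(−0.1296 × 8.24) = 0.3437
Before dose 6, 5 doses have been given (aged 1τ, 2τ, 3τ, 4τ, 5τ).
C_trough = C₀ × (r + r² + … + r^5) = C₀ × r(1−r^5)/(1−r)
        = 4.437 × 0.3437 × (1 − 0.004796) / (1 − 0.3437) = 2.312 mg/L

2.31 mg/L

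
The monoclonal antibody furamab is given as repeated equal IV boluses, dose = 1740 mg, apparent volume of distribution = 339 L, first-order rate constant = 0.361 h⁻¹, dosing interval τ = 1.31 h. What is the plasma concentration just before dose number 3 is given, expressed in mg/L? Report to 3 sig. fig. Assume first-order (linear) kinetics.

C₀ per dose = Dose / Vd = 1740 / 339 = 5.133 mg/L
Fraction remaining after one interval: r = e^(−kτ) = e^(−0.3610 × 1.31) = 0.6232
Before dose 3, 2 doses have been given (aged 1τ, 2τ).
C_trough = C₀ × (r + r²) = 5.133 × (0.6232 + 0.3884) = 5.193 mg/L

5.19 mg/L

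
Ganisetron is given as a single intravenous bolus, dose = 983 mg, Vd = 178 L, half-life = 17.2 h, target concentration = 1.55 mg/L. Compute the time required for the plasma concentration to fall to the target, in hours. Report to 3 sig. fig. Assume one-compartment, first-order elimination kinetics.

C₀ = Dose / Vd = 983.0 / 178 = 5.522 mg/L
k = ln2 / t½ = 0.693147 / 17.2 = 0.04030 h⁻¹
t = ln(C₀ / C) / k = ln(5.522 / 1.55) / 0.04030
  = ln(3.563) / 0.04030 = 1.271 / 0.04030 = 31.54 h

31.5 h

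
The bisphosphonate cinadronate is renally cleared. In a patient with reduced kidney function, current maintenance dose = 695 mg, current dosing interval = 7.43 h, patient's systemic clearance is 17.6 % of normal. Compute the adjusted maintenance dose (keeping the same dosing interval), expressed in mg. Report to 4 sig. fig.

To keep the same average steady-state level, dosing rate must scale with clearance.
CL ratio = 17.6 / 100 = 0.1760
New dose (same interval) = 695 × 0.1760 = 122.3 mg

122.3 mg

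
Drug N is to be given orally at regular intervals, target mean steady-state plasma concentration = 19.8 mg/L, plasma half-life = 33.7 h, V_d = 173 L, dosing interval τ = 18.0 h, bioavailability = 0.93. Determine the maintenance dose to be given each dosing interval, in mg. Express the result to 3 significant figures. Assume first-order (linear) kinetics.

k = ln2 / t½ = 0.693147 / 33.7 = 0.02057 h⁻¹
CL = k × Vd = 0.02057 × 173 = 3.559 L/h
At steady state, F × (Dose/τ) = Css × CL.
Dose = Css × CL × τ / F = 19.8 × 3.559 × 18.0 / 0.93 = 1364 mg

1360 mg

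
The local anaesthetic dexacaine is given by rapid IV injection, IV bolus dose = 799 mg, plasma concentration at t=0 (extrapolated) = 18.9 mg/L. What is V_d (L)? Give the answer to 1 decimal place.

Vd = Dose / C₀ = 799.0 / 18.9 = 42.28 L

42.3 L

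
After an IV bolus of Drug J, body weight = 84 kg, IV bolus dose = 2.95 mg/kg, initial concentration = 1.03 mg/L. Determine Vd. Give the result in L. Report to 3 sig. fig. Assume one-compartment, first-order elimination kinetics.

241 L

Dose = 2.95 × 84 = 247.8 mg
Vd = Dose / C₀ = 247.8 / 1.03 = 240.6 L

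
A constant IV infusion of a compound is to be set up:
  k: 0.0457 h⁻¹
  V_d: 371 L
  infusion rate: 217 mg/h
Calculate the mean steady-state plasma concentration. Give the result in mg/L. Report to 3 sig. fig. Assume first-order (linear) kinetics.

CL = k × Vd = 0.04570 × 371 = 16.95 L/h
At steady state Css = R₀ / CL = 217 / 16.95 = 12.80 mg/L

12.8 mg/L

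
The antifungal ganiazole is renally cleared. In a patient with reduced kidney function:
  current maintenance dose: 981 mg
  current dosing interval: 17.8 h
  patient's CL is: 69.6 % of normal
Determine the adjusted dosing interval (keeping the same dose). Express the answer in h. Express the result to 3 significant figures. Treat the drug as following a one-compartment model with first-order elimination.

To keep the same average steady-state level, dosing rate must scale with clearance.
CL ratio = 69.6 / 100 = 0.6960
New interval (same dose) = 17.8 / 0.6960 = 25.57 h

25.6 h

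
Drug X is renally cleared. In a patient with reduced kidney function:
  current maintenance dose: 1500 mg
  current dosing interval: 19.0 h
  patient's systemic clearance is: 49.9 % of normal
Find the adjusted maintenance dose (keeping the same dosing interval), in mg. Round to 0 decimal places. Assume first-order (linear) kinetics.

749 mg

To keep the same average steady-state level, dosing rate must scale with clearance.
CL ratio = 49.9 / 100 = 0.4990
New dose (same interval) = 1500 × 0.4990 = 748.5 mg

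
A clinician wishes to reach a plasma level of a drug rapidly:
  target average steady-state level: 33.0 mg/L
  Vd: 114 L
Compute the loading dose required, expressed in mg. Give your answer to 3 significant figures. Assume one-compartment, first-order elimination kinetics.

LD = Css × Vd = 33.0 × 114 = 3762 mg

3760 mg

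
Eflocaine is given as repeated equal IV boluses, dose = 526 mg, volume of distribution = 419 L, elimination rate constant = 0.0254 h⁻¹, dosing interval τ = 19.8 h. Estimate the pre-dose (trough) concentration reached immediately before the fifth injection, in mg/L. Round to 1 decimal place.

1.7 mg/L

C₀ per dose = Dose / Vd = 526 / 419 = 1.255 mg/L
Fraction remaining after one interval: r = e^(−kτ) = e^(−0.02540 × 19.8) = 0.6048
Before dose 5, 4 doses have been given (aged 1τ, 2τ, 3τ, 4τ).
C_trough = C₀ × (r + r² + … + r^4) = C₀ × r(1−r^4)/(1−r)
        = 1.255 × 0.6048 × (1 − 0.1338) / (1 − 0.6048) = 1.664 mg/L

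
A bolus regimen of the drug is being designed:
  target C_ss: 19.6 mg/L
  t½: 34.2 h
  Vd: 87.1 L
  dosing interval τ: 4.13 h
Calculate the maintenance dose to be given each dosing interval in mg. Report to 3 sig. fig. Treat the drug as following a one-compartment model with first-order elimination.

k = ln2 / t½ = 0.693147 / 34.2 = 0.02027 h⁻¹
CL = k × Vd = 0.02027 × 87.1 = 1.766 L/h
At steady state, Dose/τ = Css × CL.
Dose = Css × CL × τ = 19.6 × 1.766 × 4.13 = 143.0 mg

143 mg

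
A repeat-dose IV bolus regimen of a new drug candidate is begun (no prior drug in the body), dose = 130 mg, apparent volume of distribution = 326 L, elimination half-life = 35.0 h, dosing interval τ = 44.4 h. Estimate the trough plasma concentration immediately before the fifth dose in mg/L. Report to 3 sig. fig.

0.275 mg/L

C₀ per dose = Dose / Vd = 130 / 326 = 0.3988 mg/L
k = ln2 / t½ = 0.693147 / 35.0 = 0.01980 h⁻¹
Fraction remaining after one interval: r = e^(−kτ) = e^(−0.01980 × 44.4) = 0.4151
Before dose 5, 4 doses have been given (aged 1τ, 2τ, 3τ, 4τ).
C_trough = C₀ × (r + r² + … + r^4) = C₀ × r(1−r^4)/(1−r)
        = 0.3988 × 0.4151 × (1 − 0.02969) / (1 − 0.4151) = 0.2746 mg/L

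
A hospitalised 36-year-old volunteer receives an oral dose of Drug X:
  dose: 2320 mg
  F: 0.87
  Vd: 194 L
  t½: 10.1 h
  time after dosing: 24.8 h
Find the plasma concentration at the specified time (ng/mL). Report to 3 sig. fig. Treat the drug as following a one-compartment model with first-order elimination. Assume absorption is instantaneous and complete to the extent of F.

1900 ng/mL

Amount reaching circulation = F × Dose = 0.87 × 2320 = 2018 mg
C₀ = F·Dose / Vd = 2018 / 194 = 10.40 mg/L
k = ln2 / t½ = 0.693147 / 10.1 = 0.06863 h⁻¹
C = C₀ · e^(−k·t) = 10.40 × e^(−0.06863 × 24.8)
  = 10.40 × 0.1823 = 1.896 mg/L
Convert: 1.896 mg/L × 1000 = 1896 ng/mL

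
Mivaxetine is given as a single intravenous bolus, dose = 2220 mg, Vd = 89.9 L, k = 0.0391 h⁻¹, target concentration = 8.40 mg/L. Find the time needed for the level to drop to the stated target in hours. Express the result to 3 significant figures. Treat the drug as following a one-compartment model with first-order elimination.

C₀ = Dose / Vd = 2220 / 89.9 = 24.69 mg/L
t = ln(C₀ / C) / k = ln(24.69 / 8.40) / 0.03910
  = ln(2.939) / 0.03910 = 1.078 / 0.03910 = 27.57 h

27.6 h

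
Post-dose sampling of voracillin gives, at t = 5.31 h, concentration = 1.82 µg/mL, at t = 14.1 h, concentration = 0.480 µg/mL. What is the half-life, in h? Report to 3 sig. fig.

4.57 h

k = ln(C₁/C₂) / (t₂ − t₁) = ln(1.82/0.480) / (14.1 − 5.31)
  = 1.333 / 8.790 = 0.1516 h⁻¹
t½ = ln2 / k = 0.693147 / 0.1516 = 4.572 h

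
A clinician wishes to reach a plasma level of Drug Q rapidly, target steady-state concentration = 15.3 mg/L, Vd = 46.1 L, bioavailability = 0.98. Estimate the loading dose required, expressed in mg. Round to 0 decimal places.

LD = Css × Vd / F = 15.3 × 46.1 / 0.98 = 719.7 mg

720 mg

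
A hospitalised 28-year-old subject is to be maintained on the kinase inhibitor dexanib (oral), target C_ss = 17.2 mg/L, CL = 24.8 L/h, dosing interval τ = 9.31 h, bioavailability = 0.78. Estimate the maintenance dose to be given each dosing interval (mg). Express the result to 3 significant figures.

5090 mg

At steady state, F × (Dose/τ) = Css × CL.
Dose = Css × CL × τ / F = 17.2 × 24.80 × 9.31 / 0.78 = 5091 mg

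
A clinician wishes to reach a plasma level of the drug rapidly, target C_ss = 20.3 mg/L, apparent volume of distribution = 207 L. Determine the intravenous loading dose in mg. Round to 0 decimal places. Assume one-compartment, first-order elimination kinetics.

4202 mg

LD = Css × Vd = 20.3 × 207 = 4202 mg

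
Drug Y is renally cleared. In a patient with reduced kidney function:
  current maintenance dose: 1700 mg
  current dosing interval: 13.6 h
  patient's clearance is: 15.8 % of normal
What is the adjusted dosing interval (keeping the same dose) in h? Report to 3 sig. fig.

To keep the same average steady-state level, dosing rate must scale with clearance.
CL ratio = 15.8 / 100 = 0.1580
New interval (same dose) = 13.6 / 0.1580 = 86.08 h

86.1 h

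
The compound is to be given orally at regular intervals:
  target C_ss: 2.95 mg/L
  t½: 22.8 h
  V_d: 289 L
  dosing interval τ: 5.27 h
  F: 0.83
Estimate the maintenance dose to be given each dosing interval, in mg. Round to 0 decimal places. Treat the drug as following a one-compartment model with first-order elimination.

165 mg

k = ln2 / t½ = 0.693147 / 22.8 = 0.03040 h⁻¹
CL = k × Vd = 0.03040 × 289 = 8.786 L/h
At steady state, F × (Dose/τ) = Css × CL.
Dose = Css × CL × τ / F = 2.95 × 8.786 × 5.27 / 0.83 = 164.6 mg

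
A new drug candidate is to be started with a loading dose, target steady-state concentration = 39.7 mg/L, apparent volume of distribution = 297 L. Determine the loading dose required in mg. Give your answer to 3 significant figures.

11800 mg

LD = Css × Vd = 39.7 × 297 = 11790 mg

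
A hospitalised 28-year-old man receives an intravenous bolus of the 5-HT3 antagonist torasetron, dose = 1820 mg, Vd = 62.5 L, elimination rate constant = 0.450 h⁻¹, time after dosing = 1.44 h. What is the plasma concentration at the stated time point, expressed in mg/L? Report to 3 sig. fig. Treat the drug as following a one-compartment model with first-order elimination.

C₀ = Dose / Vd = 1820 / 62.5 = 29.12 mg/L
C = C₀ · e^(−k·t) = 29.12 × e^(−0.4500 × 1.44)
  = 29.12 × 0.5231 = 15.23 mg/L

15.2 mg/L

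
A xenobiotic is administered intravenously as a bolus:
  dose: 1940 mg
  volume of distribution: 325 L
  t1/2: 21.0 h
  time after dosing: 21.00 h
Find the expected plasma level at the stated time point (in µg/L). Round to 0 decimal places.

C₀ = Dose / Vd = 1940 / 325 = 5.969 mg/L
k = ln2 / t½ = 0.693147 / 21.0 = 0.03301 h⁻¹
t / t½ = 21.00 / 21.0 = 1 half-lives
C = C₀ × (1/2)^1 = 5.969 × 0.5000 = 2.985 mg/L
Convert: 2.985 mg/L × 1000 = 2985 µg/L

2985 µg/L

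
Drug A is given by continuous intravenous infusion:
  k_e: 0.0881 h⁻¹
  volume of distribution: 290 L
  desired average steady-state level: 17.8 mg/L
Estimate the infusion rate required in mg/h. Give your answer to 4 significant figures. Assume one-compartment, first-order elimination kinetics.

CL = k × Vd = 0.08810 × 290 = 25.55 L/h
At steady state, infusion rate R₀ = Css × CL = 17.8 × 25.55 = 454.8 mg/h

454.8 mg/h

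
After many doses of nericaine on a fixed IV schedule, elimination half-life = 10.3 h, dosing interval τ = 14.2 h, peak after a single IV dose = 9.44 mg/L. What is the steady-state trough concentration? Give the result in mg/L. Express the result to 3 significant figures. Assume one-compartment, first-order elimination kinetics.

k = ln2 / t½ = 0.693147 / 10.3 = 0.06730 h⁻¹
e^(−kτ) = e^(−0.06730 × 14.2) = 0.3846
Accumulation ratio R = 1 / (1 − e^(−kτ)) = 1 / (1 − 0.3846) = 1.625
Steady-state trough = C₀ × R × e^(−kτ) = 9.44 × 1.625 × 0.3846 = 5.900 mg/L

5.90 mg/L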